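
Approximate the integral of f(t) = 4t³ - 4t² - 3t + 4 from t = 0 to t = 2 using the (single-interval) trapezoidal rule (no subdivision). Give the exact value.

18

T = (b−a)/2 · [f(0) + f(2)] = 1·[4 + 14] = 18.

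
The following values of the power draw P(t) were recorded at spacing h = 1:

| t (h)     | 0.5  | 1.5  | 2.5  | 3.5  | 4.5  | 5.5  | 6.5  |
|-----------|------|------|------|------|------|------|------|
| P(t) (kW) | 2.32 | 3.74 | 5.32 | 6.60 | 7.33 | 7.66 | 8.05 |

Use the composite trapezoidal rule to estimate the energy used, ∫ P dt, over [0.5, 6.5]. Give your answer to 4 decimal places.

h = 1, n = 6.
(h/2)·[y₀ + 2y₁ + 2y₂ + 2y₃ + 2y₄ + 2y₅ + y₆] = 0.5·(71.67) = 35.8350.

35.8350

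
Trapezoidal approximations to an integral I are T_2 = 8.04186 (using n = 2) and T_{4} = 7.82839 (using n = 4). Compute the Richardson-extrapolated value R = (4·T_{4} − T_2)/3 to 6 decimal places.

7.757233

R = (4·T_{4} − T_2) / 3 = (4·7.82839 − 8.04186)/3 = (23.27170)/3 = 7.757233.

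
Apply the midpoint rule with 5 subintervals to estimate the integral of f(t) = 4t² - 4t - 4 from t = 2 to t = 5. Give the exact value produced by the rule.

101.64

h = (5 − 2)/5 = 0.6.
Midpoints m₁,…,m₅ = 2.3, 2.9, 3.5, 4.1, 4.7.
f(m₁)=7.96, f(m₂)=18.04, f(m₃)=31, f(m₄)=46.84, f(m₅)=65.56.
h·[f(m₁) + f(m₂) + f(m₃) + f(m₄) + f(m₅)] = 0.6·(169.4) = 101.64.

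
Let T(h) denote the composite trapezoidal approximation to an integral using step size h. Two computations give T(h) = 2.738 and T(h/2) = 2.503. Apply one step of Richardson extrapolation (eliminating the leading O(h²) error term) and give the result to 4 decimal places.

R = (4·T(h/2) − T(h)) / 3 = (4·2.503 − 2.738)/3 = (7.274)/3 = 2.4247.

2.4247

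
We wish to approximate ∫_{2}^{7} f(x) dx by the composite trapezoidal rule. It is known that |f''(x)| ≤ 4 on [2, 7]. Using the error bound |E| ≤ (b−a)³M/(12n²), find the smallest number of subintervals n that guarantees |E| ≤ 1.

7

Need 500/(12n²) ≤ 1.
n² ≥ 500/(12·1) = 41.6667 ⇒ n ≥ 6.4550, so the smallest n is 7.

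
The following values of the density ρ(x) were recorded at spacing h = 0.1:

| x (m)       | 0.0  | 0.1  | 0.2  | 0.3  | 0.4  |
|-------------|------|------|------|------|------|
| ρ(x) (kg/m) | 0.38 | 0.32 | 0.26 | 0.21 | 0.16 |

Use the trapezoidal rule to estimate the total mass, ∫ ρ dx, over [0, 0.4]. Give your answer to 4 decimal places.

h = 0.1, n = 4.
(h/2)·[y₀ + 2y₁ + 2y₂ + 2y₃ + y₄] = 0.05·(2.12) = 0.1060.

0.1060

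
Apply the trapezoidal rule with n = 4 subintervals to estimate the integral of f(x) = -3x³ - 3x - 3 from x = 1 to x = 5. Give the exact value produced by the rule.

h = (5 − 1)/4 = 1.
Nodes x₀,…,x₄ = 1, 2, 3, 4, 5.
f(x) = -3x³ - 3x - 3: f₀=-9, f₁=-33, f₂=-93, f₃=-207, f₄=-393.
(h/2)·[f₀ + 2f₁ + 2f₂ + 2f₃ + f₄] = 0.5·(-1068) = -534.

-534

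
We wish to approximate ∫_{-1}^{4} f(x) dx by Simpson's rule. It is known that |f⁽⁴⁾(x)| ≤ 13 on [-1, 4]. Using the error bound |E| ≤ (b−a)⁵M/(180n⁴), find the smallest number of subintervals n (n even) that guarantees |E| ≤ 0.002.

20

Need 40625/(180n⁴) ≤ 0.002.
n⁴ ≥ 40625/(180·0.002) = 112847 ⇒ n ≥ 18.3283, so the smallest even n is 20. (n must be even for Simpson's rule.)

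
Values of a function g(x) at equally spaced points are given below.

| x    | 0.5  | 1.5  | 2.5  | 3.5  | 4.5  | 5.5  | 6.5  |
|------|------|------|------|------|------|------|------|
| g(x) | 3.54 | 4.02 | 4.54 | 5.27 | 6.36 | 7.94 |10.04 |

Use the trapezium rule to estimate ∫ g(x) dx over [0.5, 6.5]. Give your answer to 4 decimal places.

h = 1, n = 6.
(h/2)·[y₀ + 2y₁ + 2y₂ + 2y₃ + 2y₄ + 2y₅ + y₆] = 0.5·(69.84) = 34.9200.

34.9200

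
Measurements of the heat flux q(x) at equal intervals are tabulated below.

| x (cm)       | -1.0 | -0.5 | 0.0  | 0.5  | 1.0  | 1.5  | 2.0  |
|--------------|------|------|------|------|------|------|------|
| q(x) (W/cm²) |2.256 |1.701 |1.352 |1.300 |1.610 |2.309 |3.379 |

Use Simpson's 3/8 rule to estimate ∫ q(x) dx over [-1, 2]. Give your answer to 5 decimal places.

h = 0.5, n = 6.
(3h/8)·[y₀ + 3y₁ + 3y₂ + 2y₃ + 3y₄ + 3y₅ + y₆] = 0.1875·(29.151) = 5.46581.

5.46581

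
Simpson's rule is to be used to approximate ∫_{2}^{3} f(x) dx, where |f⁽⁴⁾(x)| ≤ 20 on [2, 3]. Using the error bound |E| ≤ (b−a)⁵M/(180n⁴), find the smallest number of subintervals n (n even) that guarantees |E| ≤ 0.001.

4

Need 20/(180n⁴) ≤ 0.001.
n⁴ ≥ 20/(180·0.001) = 111.111 ⇒ n ≥ 3.2467, so the smallest even n is 4. (n must be even for Simpson's rule.)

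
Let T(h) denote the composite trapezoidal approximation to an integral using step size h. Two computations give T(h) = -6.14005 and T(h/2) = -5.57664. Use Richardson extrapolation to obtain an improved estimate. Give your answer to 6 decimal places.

-5.388837

R = (4·T(h/2) − T(h)) / 3 = (4·(-5.57664) − (-6.14005))/3 = (-16.16651)/3 = -5.388837.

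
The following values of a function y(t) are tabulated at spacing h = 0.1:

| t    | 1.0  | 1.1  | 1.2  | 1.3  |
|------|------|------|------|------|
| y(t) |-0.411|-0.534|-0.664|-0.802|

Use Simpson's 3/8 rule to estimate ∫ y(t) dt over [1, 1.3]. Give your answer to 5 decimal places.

-0.18026

h = 0.1, n = 3.
(3h/8)·[y₀ + 3y₁ + 3y₂ + y₃] = 0.0375·(-4.807) = -0.18026.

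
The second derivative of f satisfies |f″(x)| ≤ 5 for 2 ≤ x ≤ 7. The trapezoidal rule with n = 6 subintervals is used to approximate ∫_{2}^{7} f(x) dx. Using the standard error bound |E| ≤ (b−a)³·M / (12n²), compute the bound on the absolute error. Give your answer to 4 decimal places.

1.4468

|E| ≤ (5)³·5 / (12·6²) = 625/432 = 1.4468.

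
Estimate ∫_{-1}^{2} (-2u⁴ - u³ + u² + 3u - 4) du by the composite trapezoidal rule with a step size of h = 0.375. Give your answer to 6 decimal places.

h = (2 − (-1))/8 = 0.375.
Nodes u₀,…,u₈ = -1, -0.625, -0.25, 0.125, 0.5, 0.875, 1.25, 1.625, 2.
f(u) = -2u⁴ - u³ + u² + 3u - 4: f₀=-7, f₁=-5.54541015625, f₂=-4.6796875, f₃=-3.61181640625, f₄=-2.5, f₅=-2.45166015625, f₆=-5.5234375, f₇=-14.72119140625, f₈=-34.
(h/2)·[f₀ + 2f₁ + 2f₂ + 2f₃ + 2f₄ + 2f₅ + 2f₆ + 2f₇ + f₈] = 0.1875·(-119.06640625) = -22.324951.

-22.324951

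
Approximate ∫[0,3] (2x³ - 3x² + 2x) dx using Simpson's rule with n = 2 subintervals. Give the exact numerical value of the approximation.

h = (3 − 0)/2 = 1.5.
Nodes x₀,…,x₂ = 0, 1.5, 3.
f(x) = 2x³ - 3x² + 2x: f₀=0, f₁=3, f₂=33.
(h/3)·[f₀ + 4f₁ + f₂] = 0.5·(45) = 22.5.

22.5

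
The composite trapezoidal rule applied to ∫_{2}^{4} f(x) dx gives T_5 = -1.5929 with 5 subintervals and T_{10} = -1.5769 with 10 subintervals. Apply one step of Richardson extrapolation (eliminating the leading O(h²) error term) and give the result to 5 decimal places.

-1.57157

R = (4·T_{10} − T_5) / 3 = (4·(-1.5769) − (-1.5929))/3 = (-4.7147)/3 = -1.57157.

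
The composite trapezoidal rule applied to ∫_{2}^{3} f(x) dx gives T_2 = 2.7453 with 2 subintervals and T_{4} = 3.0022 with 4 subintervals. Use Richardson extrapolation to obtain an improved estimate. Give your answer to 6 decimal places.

R = (4·T_{4} − T_2) / 3 = (4·3.0022 − 2.7453)/3 = (9.2635)/3 = 3.087833.

3.087833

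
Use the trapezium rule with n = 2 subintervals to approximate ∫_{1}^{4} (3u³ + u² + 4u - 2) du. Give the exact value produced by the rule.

262.6875

h = (4 − 1)/2 = 1.5.
Nodes u₀,…,u₂ = 1, 2.5, 4.
f(u) = 3u³ + u² + 4u - 2: f₀=6, f₁=61.125, f₂=222.
(h/2)·[f₀ + 2f₁ + f₂] = 0.75·(350.25) = 262.6875.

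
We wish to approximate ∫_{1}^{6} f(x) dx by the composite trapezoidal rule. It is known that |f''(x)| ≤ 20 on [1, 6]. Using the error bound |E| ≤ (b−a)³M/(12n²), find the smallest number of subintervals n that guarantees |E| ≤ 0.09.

49

Need 2500/(12n²) ≤ 0.09.
n² ≥ 2500/(12·0.09) = 2314.81 ⇒ n ≥ 48.1125, so the smallest n is 49.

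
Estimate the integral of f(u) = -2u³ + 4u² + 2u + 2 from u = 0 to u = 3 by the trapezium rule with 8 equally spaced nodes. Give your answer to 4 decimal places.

h = (3 − 0)/7 = 0.428571.
Nodes u₀,…,u₇ = 0, 0.428571, 0.857143, 1.285714, 1.714286, 2.142857, 2.571429, 3.
f(u) = -2u³ + 4u² + 2u + 2: f₀=2, f₁=3.434402, f₂=5.393586, f₃=6.932945, f₄=7.107872, f₅=4.973761, f₆=-0.413994, f₇=-10.
(h/2)·[f₀ + 2f₁ + 2f₂ + 2f₃ + 2f₄ + 2f₅ + 2f₆ + f₇] = 0.214286·(46.857143) = 10.0408.

10.0408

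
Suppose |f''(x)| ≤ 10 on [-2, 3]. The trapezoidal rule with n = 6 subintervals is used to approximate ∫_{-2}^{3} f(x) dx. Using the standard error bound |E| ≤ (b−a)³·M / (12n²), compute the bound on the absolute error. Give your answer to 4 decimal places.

2.8935

|E| ≤ (5)³·10 / (12·6²) = 1250/432 = 2.8935.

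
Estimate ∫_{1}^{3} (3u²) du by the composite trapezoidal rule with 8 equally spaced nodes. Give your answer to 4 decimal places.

26.0816

h = (3 − 1)/7 = 0.285714.
Nodes u₀,…,u₇ = 1, 1.285714, 1.571429, 1.857143, 2.142857, 2.428571, 2.714286, 3.
f(u) = 3u²: f₀=3, f₁=4.959184, f₂=7.408163, f₃=10.346939, f₄=13.775510, f₅=17.693878, f₆=22.102041, f₇=27.
(h/2)·[f₀ + 2f₁ + 2f₂ + 2f₃ + 2f₄ + 2f₅ + 2f₆ + f₇] = 0.142857·(182.571429) = 26.0816.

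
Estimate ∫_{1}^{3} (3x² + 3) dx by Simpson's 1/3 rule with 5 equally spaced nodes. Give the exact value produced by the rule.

h = (3 − 1)/4 = 0.5.
Nodes x₀,…,x₄ = 1, 1.5, 2, 2.5, 3.
f(x) = 3x² + 3: f₀=6, f₁=9.75, f₂=15, f₃=21.75, f₄=30.
(h/3)·[f₀ + 4f₁ + 2f₂ + 4f₃ + f₄] = 0.166667·(192) = 32.

32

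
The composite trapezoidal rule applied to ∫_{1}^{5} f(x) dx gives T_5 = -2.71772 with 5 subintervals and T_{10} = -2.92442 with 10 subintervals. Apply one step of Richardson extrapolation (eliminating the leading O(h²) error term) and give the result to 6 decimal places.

-2.993320

R = (4·T_{10} − T_5) / 3 = (4·(-2.92442) − (-2.71772))/3 = (-8.97996)/3 = -2.993320.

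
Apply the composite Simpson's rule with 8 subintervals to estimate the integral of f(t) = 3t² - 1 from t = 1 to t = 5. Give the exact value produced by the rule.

h = (5 − 1)/8 = 0.5.
Nodes t₀,…,t₈ = 1, 1.5, 2, 2.5, 3, 3.5, 4, 4.5, 5.
f(t) = 3t² - 1: f₀=2, f₁=5.75, f₂=11, f₃=17.75, f₄=26, f₅=35.75, f₆=47, f₇=59.75, f₈=74.
(h/3)·[f₀ + 4f₁ + 2f₂ + 4f₃ + 2f₄ + 4f₅ + 2f₆ + 4f₇ + f₈] = 0.166667·(720) = 120.

120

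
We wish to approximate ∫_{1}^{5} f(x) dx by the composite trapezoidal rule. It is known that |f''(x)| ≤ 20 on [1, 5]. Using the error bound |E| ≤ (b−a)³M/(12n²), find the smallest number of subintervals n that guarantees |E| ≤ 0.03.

60

Need 1280/(12n²) ≤ 0.03.
n² ≥ 1280/(12·0.03) = 3555.56 ⇒ n ≥ 59.6285, so the smallest n is 60.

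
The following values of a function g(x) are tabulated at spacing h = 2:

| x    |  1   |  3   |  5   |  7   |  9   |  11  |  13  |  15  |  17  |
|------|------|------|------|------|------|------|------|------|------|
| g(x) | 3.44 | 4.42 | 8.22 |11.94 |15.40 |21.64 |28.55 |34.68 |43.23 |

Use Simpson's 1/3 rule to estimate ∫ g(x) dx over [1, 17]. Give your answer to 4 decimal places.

294.4867

h = 2, n = 8.
(h/3)·[y₀ + 4y₁ + 2y₂ + 4y₃ + 2y₄ + 4y₅ + 2y₆ + 4y₇ + y₈] = 0.666667·(441.73) = 294.4867.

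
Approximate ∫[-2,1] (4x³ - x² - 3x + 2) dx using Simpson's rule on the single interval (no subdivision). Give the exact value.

-7.5

S = (b−a)/6 · [f(-2) + 4f(-0.5) + f(1)] = 0.5·[(-28) + 4·2.75 + 2] = -7.5.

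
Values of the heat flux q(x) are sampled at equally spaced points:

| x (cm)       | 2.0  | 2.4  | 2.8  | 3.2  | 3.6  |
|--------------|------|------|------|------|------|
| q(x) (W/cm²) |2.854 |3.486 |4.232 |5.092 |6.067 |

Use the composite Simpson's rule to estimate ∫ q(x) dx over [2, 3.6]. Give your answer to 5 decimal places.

6.89293

h = 0.4, n = 4.
(h/3)·[y₀ + 4y₁ + 2y₂ + 4y₃ + y₄] = 0.133333·(51.697) = 6.89293.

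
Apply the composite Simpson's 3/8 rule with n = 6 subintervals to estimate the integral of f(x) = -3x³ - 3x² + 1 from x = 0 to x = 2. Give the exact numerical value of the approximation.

h = (2 − 0)/6 = 0.333333.
Nodes x₀,…,x₆ = 0, 0.333333, 0.666667, 1, 1.333333, 1.666667, 2.
f(x) = -3x³ - 3x² + 1: f₀=1, f₁=0.555556, f₂=-1.222222, f₃=-5, f₄=-11.444444, f₅=-21.222222, f₆=-35.
(3h/8)·[f₀ + 3f₁ + 3f₂ + 2f₃ + 3f₄ + 3f₅ + f₆] = 0.125·(-144) = -18.

-18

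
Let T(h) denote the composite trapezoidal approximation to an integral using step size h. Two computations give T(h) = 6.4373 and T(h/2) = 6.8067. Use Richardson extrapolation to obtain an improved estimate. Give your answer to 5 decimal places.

R = (4·T(h/2) − T(h)) / 3 = (4·6.8067 − 6.4373)/3 = (20.7895)/3 = 6.92983.

6.92983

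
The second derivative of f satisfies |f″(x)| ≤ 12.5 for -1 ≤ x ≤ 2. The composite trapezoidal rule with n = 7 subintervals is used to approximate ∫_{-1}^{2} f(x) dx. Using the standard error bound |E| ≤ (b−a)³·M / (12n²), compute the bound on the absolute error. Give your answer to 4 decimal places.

0.5740

|E| ≤ (3)³·12.5 / (12·7²) = 337.5/588 = 0.5740.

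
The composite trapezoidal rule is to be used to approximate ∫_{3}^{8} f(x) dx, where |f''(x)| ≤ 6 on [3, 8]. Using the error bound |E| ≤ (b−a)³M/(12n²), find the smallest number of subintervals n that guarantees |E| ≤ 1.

Need 750/(12n²) ≤ 1.
n² ≥ 750/(12·1) = 62.5 ⇒ n ≥ 7.9057, so the smallest n is 8.

8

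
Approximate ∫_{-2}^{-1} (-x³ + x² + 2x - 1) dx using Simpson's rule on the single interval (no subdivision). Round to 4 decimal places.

S = (b−a)/6 · [f(-2) + 4f(-1.5) + f(-1)] = 0.166667·[7 + 4·1.625 + (-1)] = 2.0833.

2.0833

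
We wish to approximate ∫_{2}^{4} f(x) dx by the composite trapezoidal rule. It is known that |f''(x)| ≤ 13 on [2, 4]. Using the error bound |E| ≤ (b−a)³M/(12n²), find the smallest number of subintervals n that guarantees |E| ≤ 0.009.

Need 104/(12n²) ≤ 0.009.
n² ≥ 104/(12·0.009) = 962.963 ⇒ n ≥ 31.0316, so the smallest n is 32.

32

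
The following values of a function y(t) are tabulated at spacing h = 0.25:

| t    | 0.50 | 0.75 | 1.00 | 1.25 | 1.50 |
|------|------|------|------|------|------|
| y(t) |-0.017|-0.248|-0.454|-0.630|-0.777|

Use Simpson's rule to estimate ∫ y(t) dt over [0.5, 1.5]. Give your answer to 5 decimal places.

h = 0.25, n = 4.
(h/3)·[y₀ + 4y₁ + 2y₂ + 4y₃ + y₄] = 0.083333·(-5.214) = -0.43450.

-0.43450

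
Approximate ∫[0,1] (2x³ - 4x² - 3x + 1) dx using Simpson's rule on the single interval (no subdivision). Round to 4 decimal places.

-1.3333

S = (b−a)/6 · [f(0) + 4f(0.5) + f(1)] = 0.166667·[1 + 4·(-1.25) + (-4)] = -1.3333.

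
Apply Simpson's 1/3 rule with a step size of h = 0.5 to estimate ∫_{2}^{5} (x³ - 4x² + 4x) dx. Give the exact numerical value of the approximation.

h = (5 − 2)/6 = 0.5.
Nodes x₀,…,x₆ = 2, 2.5, 3, 3.5, 4, 4.5, 5.
f(x) = x³ - 4x² + 4x: f₀=0, f₁=0.625, f₂=3, f₃=7.875, f₄=16, f₅=28.125, f₆=45.
(h/3)·[f₀ + 4f₁ + 2f₂ + 4f₃ + 2f₄ + 4f₅ + f₆] = 0.166667·(229.5) = 38.25.

38.25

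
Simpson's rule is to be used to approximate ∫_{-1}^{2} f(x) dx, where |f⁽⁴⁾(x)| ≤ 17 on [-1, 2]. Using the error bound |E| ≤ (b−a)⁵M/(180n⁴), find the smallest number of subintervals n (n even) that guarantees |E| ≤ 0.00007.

Need 4131/(180n⁴) ≤ 0.00007.
n⁴ ≥ 4131/(180·0.00007) = 327857 ⇒ n ≥ 23.9288, so the smallest even n is 24. (n must be even for Simpson's rule.)

24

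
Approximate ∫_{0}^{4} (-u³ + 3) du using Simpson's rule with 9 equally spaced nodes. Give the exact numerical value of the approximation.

h = (4 − 0)/8 = 0.5.
Nodes u₀,…,u₈ = 0, 0.5, 1, 1.5, 2, 2.5, 3, 3.5, 4.
f(u) = -u³ + 3: f₀=3, f₁=2.875, f₂=2, f₃=-0.375, f₄=-5, f₅=-12.625, f₆=-24, f₇=-39.875, f₈=-61.
(h/3)·[f₀ + 4f₁ + 2f₂ + 4f₃ + 2f₄ + 4f₅ + 2f₆ + 4f₇ + f₈] = 0.166667·(-312) = -52.

-52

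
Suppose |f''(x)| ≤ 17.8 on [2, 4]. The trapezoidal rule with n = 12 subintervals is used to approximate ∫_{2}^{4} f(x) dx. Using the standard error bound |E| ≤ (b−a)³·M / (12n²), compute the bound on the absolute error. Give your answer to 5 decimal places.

|E| ≤ (2)³·17.8 / (12·12²) = 142.4/1728 = 0.08241.

0.08241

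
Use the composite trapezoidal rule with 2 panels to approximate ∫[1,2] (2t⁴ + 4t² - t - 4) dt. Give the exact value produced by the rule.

17.5625

h = (2 − 1)/2 = 0.5.
Nodes t₀,…,t₂ = 1, 1.5, 2.
f(t) = 2t⁴ + 4t² - t - 4: f₀=1, f₁=13.625, f₂=42.
(h/2)·[f₀ + 2f₁ + f₂] = 0.25·(70.25) = 17.5625.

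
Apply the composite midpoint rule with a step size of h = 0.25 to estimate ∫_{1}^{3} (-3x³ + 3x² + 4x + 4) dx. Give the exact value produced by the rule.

-9.84375

h = (3 − 1)/8 = 0.25.
Midpoints m₁,…,m₈ = 1.125, 1.375, 1.625, 1.875, 2.125, 2.375, 2.625, 2.875.
f(m₁)=8.025390625, f(m₂)=7.373046875, f(m₃)=5.548828125, f(m₄)=2.271484375, f(m₅)=-2.740234375, f(m₆)=-9.767578125, f(m₇)=-19.091796875, f(m₈)=-30.994140625.
h·[f(m₁) + f(m₂) + f(m₃) + f(m₄) + f(m₅) + f(m₆) + f(m₇) + f(m₈)] = 0.25·(-39.375) = -9.84375.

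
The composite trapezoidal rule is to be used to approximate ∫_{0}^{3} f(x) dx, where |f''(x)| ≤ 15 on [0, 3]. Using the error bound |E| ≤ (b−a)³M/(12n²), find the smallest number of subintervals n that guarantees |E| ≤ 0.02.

42

Need 405/(12n²) ≤ 0.02.
n² ≥ 405/(12·0.02) = 1687.5 ⇒ n ≥ 41.0792, so the smallest n is 42.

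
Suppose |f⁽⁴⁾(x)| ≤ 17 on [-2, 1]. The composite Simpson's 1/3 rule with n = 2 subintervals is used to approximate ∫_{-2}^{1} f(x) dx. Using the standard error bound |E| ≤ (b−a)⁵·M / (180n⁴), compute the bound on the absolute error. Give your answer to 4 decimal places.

1.4344

|E| ≤ (3)⁵·17 / (180·2⁴) = 4131/2880 = 1.4344.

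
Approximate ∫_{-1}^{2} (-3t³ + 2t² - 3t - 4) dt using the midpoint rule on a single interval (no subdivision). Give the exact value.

-16.125

M = (b−a)·f(0.5) = 3·(-5.375) = -16.125.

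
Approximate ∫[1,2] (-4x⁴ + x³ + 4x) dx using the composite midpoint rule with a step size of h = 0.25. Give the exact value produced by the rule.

-14.7822265625

h = (2 − 1)/4 = 0.25.
Midpoints m₁,…,m₄ = 1.125, 1.375, 1.625, 1.875.
f(m₁)=-0.4833984375, f(m₂)=-6.1982421875, f(m₃)=-17.1005859375, f(m₄)=-35.3466796875.
h·[f(m₁) + f(m₂) + f(m₃) + f(m₄)] = 0.25·(-59.12890625) = -14.7822265625.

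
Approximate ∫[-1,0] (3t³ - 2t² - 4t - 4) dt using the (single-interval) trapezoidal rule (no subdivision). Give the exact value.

-4.5

T = (b−a)/2 · [f(-1) + f(0)] = 0.5·[(-5) + (-4)] = -4.5.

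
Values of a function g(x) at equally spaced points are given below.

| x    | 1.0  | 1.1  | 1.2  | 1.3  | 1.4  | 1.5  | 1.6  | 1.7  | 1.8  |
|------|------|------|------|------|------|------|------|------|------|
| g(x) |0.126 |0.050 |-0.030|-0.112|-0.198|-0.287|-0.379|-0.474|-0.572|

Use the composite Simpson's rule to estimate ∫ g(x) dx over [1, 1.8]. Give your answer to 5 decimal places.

h = 0.1, n = 8.
(h/3)·[y₀ + 4y₁ + 2y₂ + 4y₃ + 2y₄ + 4y₅ + 2y₆ + 4y₇ + y₈] = 0.033333·(-4.952) = -0.16507.

-0.16507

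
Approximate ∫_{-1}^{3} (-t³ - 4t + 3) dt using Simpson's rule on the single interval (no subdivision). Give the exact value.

-24

S = (b−a)/6 · [f(-1) + 4f(1) + f(3)] = 0.666667·[8 + 4·(-2) + (-36)] = -24.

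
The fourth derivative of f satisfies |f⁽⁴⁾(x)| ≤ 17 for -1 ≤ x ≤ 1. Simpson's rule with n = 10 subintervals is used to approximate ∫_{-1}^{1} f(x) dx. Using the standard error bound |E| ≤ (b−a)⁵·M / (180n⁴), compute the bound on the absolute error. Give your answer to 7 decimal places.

|E| ≤ (2)⁵·17 / (180·10⁴) = 544/1800000 = 0.0003022.

0.0003022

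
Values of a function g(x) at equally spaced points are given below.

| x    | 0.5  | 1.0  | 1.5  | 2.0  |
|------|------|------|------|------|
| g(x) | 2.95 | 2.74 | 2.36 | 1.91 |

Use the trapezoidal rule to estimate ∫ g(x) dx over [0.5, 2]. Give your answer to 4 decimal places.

3.7650

h = 0.5, n = 3.
(h/2)·[y₀ + 2y₁ + 2y₂ + y₃] = 0.25·(15.06) = 3.7650.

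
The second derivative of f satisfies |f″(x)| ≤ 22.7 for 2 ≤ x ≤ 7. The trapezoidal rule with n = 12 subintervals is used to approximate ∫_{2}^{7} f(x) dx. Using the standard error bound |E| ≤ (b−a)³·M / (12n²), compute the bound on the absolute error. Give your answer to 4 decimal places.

1.6421

|E| ≤ (5)³·22.7 / (12·12²) = 2837.5/1728 = 1.6421.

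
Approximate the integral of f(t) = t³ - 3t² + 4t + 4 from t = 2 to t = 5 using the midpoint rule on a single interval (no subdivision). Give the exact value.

72.375

M = (b−a)·f(3.5) = 3·(24.125) = 72.375.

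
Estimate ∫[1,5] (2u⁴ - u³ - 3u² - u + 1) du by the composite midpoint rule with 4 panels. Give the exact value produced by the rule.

924.5

h = (5 − 1)/4 = 1.
Midpoints m₁,…,m₄ = 1.5, 2.5, 3.5, 4.5.
f(m₁)=-0.5, f(m₂)=42.25, f(m₃)=218, f(m₄)=664.75.
h·[f(m₁) + f(m₂) + f(m₃) + f(m₄)] = 1·(924.5) = 924.5.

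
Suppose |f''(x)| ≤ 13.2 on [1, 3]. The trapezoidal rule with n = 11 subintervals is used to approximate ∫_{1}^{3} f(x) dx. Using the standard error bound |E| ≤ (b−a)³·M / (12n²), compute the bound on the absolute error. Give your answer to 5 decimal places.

0.07273

|E| ≤ (2)³·13.2 / (12·11²) = 105.6/1452 = 0.07273.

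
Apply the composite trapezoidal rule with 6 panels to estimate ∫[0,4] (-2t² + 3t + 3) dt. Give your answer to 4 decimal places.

-7.2593

h = (4 − 0)/6 = 0.666667.
Nodes t₀,…,t₆ = 0, 0.666667, 1.333333, 2, 2.666667, 3.333333, 4.
f(t) = -2t² + 3t + 3: f₀=3, f₁=4.111111, f₂=3.444444, f₃=1, f₄=-3.222222, f₅=-9.222222, f₆=-17.
(h/2)·[f₀ + 2f₁ + 2f₂ + 2f₃ + 2f₄ + 2f₅ + f₆] = 0.333333·(-21.777778) = -7.2593.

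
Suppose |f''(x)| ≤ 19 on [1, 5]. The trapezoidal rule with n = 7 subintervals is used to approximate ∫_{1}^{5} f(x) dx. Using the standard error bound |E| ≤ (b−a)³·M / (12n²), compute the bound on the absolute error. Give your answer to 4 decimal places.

|E| ≤ (4)³·19 / (12·7²) = 1216/588 = 2.0680.

2.0680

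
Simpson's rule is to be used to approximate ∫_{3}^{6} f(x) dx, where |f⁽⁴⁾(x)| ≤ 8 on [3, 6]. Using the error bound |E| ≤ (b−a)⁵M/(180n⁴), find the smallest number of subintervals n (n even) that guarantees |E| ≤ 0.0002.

Need 1944/(180n⁴) ≤ 0.0002.
n⁴ ≥ 1944/(180·0.0002) = 54000 ⇒ n ≥ 15.2440, so the smallest even n is 16. (n must be even for Simpson's rule.)

16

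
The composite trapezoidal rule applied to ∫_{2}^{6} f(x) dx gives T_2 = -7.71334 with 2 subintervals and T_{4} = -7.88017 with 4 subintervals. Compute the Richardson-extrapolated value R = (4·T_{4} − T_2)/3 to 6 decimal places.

R = (4·T_{4} − T_2) / 3 = (4·(-7.88017) − (-7.71334))/3 = (-23.80734)/3 = -7.935780.

-7.935780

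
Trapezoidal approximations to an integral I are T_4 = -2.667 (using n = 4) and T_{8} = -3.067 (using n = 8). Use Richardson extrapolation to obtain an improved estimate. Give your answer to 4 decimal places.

R = (4·T_{8} − T_4) / 3 = (4·(-3.067) − (-2.667))/3 = (-9.601)/3 = -3.2003.

-3.2003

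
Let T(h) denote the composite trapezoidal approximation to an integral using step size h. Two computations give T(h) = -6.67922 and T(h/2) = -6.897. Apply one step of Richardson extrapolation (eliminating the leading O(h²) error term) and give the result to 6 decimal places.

R = (4·T(h/2) − T(h)) / 3 = (4·(-6.897) − (-6.67922))/3 = (-20.90878)/3 = -6.969593.

-6.969593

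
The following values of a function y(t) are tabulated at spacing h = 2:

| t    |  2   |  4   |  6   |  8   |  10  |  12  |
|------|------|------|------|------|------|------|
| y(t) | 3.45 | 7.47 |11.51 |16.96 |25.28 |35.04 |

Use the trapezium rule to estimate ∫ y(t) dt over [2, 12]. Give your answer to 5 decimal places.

160.93000

h = 2, n = 5.
(h/2)·[y₀ + 2y₁ + 2y₂ + 2y₃ + 2y₄ + y₅] = 1·(160.93) = 160.93000.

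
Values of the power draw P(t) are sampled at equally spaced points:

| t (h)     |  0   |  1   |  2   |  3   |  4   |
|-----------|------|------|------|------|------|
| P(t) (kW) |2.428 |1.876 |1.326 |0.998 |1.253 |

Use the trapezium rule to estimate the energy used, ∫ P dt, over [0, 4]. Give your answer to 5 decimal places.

6.04050

h = 1, n = 4.
(h/2)·[y₀ + 2y₁ + 2y₂ + 2y₃ + y₄] = 0.5·(12.081) = 6.04050.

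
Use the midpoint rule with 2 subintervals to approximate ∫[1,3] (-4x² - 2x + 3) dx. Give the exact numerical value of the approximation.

-36

h = (3 − 1)/2 = 1.
Midpoints m₁,…,m₂ = 1.5, 2.5.
f(m₁)=-9, f(m₂)=-27.
h·[f(m₁) + f(m₂)] = 1·(-36) = -36.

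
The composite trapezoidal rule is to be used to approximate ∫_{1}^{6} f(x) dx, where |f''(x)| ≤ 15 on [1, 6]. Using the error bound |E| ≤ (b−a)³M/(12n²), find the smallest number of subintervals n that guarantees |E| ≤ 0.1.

Need 1875/(12n²) ≤ 0.1.
n² ≥ 1875/(12·0.1) = 1562.5 ⇒ n ≥ 39.5285, so the smallest n is 40.

40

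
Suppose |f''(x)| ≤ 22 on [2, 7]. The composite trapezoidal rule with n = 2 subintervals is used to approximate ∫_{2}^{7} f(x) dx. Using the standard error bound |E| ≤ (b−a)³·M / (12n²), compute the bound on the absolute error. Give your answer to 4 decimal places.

|E| ≤ (5)³·22 / (12·2²) = 2750/48 = 57.2917.

57.2917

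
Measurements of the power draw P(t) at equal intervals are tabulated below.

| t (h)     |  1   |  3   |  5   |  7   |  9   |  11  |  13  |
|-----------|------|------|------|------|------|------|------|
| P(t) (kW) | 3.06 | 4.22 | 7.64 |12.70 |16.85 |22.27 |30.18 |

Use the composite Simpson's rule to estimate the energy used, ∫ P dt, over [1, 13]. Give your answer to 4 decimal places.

159.3200

h = 2, n = 6.
(h/3)·[y₀ + 4y₁ + 2y₂ + 4y₃ + 2y₄ + 4y₅ + y₆] = 0.666667·(238.98) = 159.3200.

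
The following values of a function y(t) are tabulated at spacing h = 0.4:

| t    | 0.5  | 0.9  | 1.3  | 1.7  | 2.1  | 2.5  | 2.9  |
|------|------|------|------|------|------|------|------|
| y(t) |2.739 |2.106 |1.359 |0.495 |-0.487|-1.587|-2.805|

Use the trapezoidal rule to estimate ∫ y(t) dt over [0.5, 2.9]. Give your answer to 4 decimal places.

h = 0.4, n = 6.
(h/2)·[y₀ + 2y₁ + 2y₂ + 2y₃ + 2y₄ + 2y₅ + y₆] = 0.2·(3.706) = 0.7412.

0.7412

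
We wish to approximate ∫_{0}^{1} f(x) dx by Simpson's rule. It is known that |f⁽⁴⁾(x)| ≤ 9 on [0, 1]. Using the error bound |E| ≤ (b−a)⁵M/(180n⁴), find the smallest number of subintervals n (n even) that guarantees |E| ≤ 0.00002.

Need 9/(180n⁴) ≤ 0.00002.
n⁴ ≥ 9/(180·0.00002) = 2500 ⇒ n ≥ 7.0711, so the smallest even n is 8. (n must be even for Simpson's rule.)

8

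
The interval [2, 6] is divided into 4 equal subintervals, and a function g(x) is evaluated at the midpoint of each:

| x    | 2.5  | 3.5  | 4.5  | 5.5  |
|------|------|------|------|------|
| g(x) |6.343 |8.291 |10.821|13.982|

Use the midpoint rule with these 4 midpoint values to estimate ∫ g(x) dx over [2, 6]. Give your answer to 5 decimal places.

h = 1, n = 4.
h·[y(m₁) + y(m₂) + y(m₃) + y(m₄)] = 1·(39.437) = 39.43700.

39.43700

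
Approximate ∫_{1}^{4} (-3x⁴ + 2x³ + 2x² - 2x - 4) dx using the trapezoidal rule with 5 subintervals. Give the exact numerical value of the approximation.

-490.88112

h = (4 − 1)/5 = 0.6.
Nodes x₀,…,x₅ = 1, 1.6, 2.2, 2.8, 3.4, 4.
f(x) = -3x⁴ + 2x³ + 2x² - 2x - 4: f₀=-5, f₁=-13.5488, f₂=-47.7008, f₃=-134.4128, f₄=-309.9728, f₅=-620.
(h/2)·[f₀ + 2f₁ + 2f₂ + 2f₃ + 2f₄ + f₅] = 0.3·(-1636.2704) = -490.88112.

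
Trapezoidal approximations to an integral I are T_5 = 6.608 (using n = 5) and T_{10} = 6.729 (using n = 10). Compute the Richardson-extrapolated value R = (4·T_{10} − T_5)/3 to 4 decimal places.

R = (4·T_{10} − T_5) / 3 = (4·6.729 − 6.608)/3 = (20.308)/3 = 6.7693.

6.7693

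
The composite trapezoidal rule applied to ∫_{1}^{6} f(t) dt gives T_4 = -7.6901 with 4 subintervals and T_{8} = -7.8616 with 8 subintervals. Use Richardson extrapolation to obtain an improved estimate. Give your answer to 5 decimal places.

R = (4·T_{8} − T_4) / 3 = (4·(-7.8616) − (-7.6901))/3 = (-23.7563)/3 = -7.91877.

-7.91877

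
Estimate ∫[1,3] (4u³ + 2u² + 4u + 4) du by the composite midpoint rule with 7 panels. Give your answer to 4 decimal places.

h = (3 − 1)/7 = 0.285714.
Midpoints m₁,…,m₇ = 1.142857, 1.428571, 1.714286, 2, 2.285714, 2.571429, 2.857143.
f(m₁)=17.154519, f(m₂)=25.457726, f(m₃)=36.886297, f(m₄)=52, f(m₅)=71.358601, f(m₆)=95.521866, f(m₇)=125.049563.
h·[f(m₁) + f(m₂) + f(m₃) + f(m₄) + f(m₅) + f(m₆) + f(m₇)] = 0.285714·(423.428571) = 120.9796.

120.9796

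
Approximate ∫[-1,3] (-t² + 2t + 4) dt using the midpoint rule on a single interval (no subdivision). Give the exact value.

20

M = (b−a)·f(1) = 4·(5) = 20.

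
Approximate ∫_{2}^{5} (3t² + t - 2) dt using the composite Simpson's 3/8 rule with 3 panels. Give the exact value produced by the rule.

h = (5 − 2)/3 = 1.
Nodes t₀,…,t₃ = 2, 3, 4, 5.
f(t) = 3t² + t - 2: f₀=12, f₁=28, f₂=50, f₃=78.
(3h/8)·[f₀ + 3f₁ + 3f₂ + f₃] = 0.375·(324) = 121.5.

121.5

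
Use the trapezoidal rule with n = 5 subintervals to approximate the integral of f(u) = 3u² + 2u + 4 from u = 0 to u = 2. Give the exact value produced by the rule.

h = (2 − 0)/5 = 0.4.
Nodes u₀,…,u₅ = 0, 0.4, 0.8, 1.2, 1.6, 2.
f(u) = 3u² + 2u + 4: f₀=4, f₁=5.28, f₂=7.52, f₃=10.72, f₄=14.88, f₅=20.
(h/2)·[f₀ + 2f₁ + 2f₂ + 2f₃ + 2f₄ + f₅] = 0.2·(100.8) = 20.16.

20.16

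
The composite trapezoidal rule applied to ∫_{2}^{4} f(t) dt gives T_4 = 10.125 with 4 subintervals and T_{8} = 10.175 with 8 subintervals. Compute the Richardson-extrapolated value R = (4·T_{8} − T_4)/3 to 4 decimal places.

10.1917

R = (4·T_{8} − T_4) / 3 = (4·10.175 − 10.125)/3 = (30.575)/3 = 10.1917.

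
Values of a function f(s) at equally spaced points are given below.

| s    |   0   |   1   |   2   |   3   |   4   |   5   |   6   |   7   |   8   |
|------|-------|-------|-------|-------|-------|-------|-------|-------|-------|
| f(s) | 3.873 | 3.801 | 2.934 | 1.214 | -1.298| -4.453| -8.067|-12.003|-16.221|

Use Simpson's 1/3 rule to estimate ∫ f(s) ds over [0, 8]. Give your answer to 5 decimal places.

h = 1, n = 8.
(h/3)·[y₀ + 4y₁ + 2y₂ + 4y₃ + 2y₄ + 4y₅ + 2y₆ + 4y₇ + y₈] = 0.333333·(-70.974) = -23.65800.

-23.65800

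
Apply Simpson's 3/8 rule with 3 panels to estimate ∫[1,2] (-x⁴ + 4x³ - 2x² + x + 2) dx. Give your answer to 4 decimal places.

h = (2 − 1)/3 = 0.333333.
Nodes x₀,…,x₃ = 1, 1.333333, 1.666667, 2.
f(x) = -x⁴ + 4x³ - 2x² + x + 2: f₀=4, f₁=6.098765, f₂=8.913580, f₃=12.
(3h/8)·[f₀ + 3f₁ + 3f₂ + f₃] = 0.125·(61.037037) = 7.6296.

7.6296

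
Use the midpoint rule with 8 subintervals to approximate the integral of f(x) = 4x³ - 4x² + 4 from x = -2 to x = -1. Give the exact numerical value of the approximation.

-20.3046875

h = (-1 − (-2))/8 = 0.125.
Midpoints m₁,…,m₈ = -1.9375, -1.8125, -1.6875, -1.5625, -1.4375, -1.3125, -1.1875, -1.0625.
f(m₁)=-40.1083984375, f(m₂)=-32.9580078125, f(m₃)=-26.6123046875, f(m₄)=-21.0244140625, f(m₅)=-16.1474609375, f(m₆)=-11.9345703125, f(m₇)=-8.3388671875, f(m₈)=-5.3134765625.
h·[f(m₁) + f(m₂) + f(m₃) + f(m₄) + f(m₅) + f(m₆) + f(m₇) + f(m₈)] = 0.125·(-162.4375) = -20.3046875.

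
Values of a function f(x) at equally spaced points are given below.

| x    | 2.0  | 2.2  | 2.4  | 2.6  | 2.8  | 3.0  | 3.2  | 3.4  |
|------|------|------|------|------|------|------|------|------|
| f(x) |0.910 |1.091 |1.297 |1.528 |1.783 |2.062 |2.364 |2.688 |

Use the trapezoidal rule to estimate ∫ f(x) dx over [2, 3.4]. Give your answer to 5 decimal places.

2.38480

h = 0.2, n = 7.
(h/2)·[y₀ + 2y₁ + 2y₂ + 2y₃ + 2y₄ + 2y₅ + 2y₆ + y₇] = 0.1·(23.848) = 2.38480.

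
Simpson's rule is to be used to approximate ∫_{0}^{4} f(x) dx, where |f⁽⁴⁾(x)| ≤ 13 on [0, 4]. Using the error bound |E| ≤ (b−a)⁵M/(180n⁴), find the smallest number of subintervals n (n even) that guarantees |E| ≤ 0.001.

Need 13312/(180n⁴) ≤ 0.001.
n⁴ ≥ 13312/(180·0.001) = 73955.6 ⇒ n ≥ 16.4908, so the smallest even n is 18. (n must be even for Simpson's rule.)

18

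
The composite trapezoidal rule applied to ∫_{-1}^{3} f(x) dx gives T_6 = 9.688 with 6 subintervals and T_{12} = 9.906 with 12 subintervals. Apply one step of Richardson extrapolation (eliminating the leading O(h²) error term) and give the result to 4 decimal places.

9.9787

R = (4·T_{12} − T_6) / 3 = (4·9.906 − 9.688)/3 = (29.936)/3 = 9.9787.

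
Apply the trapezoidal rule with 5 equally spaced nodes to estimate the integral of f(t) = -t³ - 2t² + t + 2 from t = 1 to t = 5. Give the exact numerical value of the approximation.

-226

h = (5 − 1)/4 = 1.
Nodes t₀,…,t₄ = 1, 2, 3, 4, 5.
f(t) = -t³ - 2t² + t + 2: f₀=0, f₁=-12, f₂=-40, f₃=-90, f₄=-168.
(h/2)·[f₀ + 2f₁ + 2f₂ + 2f₃ + f₄] = 0.5·(-452) = -226.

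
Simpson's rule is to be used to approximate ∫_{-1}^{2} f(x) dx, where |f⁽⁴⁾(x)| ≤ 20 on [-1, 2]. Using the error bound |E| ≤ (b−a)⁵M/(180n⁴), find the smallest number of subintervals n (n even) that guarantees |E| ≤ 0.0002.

20

Need 4860/(180n⁴) ≤ 0.0002.
n⁴ ≥ 4860/(180·0.0002) = 135000 ⇒ n ≥ 19.1683, so the smallest even n is 20. (n must be even for Simpson's rule.)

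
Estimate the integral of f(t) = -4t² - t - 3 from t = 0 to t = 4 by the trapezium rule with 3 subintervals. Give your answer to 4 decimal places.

-110.0741

h = (4 − 0)/3 = 1.333333.
Nodes t₀,…,t₃ = 0, 1.333333, 2.666667, 4.
f(t) = -4t² - t - 3: f₀=-3, f₁=-11.444444, f₂=-34.111111, f₃=-71.
(h/2)·[f₀ + 2f₁ + 2f₂ + f₃] = 0.666667·(-165.111111) = -110.0741.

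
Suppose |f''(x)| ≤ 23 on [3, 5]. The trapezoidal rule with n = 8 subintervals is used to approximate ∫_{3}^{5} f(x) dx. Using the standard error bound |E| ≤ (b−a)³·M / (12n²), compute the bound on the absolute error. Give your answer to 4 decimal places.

|E| ≤ (2)³·23 / (12·8²) = 184/768 = 0.2396.

0.2396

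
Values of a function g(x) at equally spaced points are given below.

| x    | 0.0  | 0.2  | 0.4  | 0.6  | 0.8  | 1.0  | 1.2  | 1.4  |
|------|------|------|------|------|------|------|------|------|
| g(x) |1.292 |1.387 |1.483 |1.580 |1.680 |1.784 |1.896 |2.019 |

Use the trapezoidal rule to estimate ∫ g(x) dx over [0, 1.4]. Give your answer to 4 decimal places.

h = 0.2, n = 7.
(h/2)·[y₀ + 2y₁ + 2y₂ + 2y₃ + 2y₄ + 2y₅ + 2y₆ + y₇] = 0.1·(22.931) = 2.2931.

2.2931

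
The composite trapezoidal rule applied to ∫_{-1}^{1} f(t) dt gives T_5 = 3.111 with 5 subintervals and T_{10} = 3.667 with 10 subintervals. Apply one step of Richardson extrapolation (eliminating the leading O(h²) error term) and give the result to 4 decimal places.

R = (4·T_{10} − T_5) / 3 = (4·3.667 − 3.111)/3 = (11.557)/3 = 3.8523.

3.8523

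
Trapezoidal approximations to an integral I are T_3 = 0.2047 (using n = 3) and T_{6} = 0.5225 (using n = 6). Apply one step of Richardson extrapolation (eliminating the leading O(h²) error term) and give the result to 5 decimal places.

0.62843

R = (4·T_{6} − T_3) / 3 = (4·0.5225 − 0.2047)/3 = (1.8853)/3 = 0.62843.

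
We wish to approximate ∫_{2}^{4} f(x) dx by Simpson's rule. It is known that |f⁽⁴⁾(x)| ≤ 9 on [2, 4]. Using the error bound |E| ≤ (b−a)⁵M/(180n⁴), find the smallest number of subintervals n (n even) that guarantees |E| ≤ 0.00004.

Need 288/(180n⁴) ≤ 0.00004.
n⁴ ≥ 288/(180·0.00004) = 40000 ⇒ n ≥ 14.1421, so the smallest even n is 16. (n must be even for Simpson's rule.)

16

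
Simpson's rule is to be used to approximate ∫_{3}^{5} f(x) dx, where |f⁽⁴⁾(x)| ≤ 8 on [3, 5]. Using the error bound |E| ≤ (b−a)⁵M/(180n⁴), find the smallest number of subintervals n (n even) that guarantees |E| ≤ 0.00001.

Need 256/(180n⁴) ≤ 0.00001.
n⁴ ≥ 256/(180·0.00001) = 142222 ⇒ n ≥ 19.4197, so the smallest even n is 20. (n must be even for Simpson's rule.)

20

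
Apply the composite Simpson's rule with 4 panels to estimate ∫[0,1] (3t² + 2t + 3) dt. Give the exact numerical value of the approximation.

h = (1 − 0)/4 = 0.25.
Nodes t₀,…,t₄ = 0, 0.25, 0.5, 0.75, 1.
f(t) = 3t² + 2t + 3: f₀=3, f₁=3.6875, f₂=4.75, f₃=6.1875, f₄=8.
(h/3)·[f₀ + 4f₁ + 2f₂ + 4f₃ + f₄] = 0.083333·(60) = 5.

5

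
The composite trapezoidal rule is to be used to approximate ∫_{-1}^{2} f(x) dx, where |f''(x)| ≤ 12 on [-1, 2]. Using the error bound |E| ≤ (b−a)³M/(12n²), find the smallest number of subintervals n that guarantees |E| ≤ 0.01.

Need 324/(12n²) ≤ 0.01.
n² ≥ 324/(12·0.01) = 2700 ⇒ n ≥ 51.9615, so the smallest n is 52.

52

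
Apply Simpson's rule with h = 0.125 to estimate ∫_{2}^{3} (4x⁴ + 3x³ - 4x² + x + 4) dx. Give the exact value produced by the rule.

198.716796875

h = (3 − 2)/8 = 0.125.
Nodes x₀,…,x₈ = 2, 2.125, 2.25, 2.375, 2.5, 2.625, 2.75, 2.875, 3.
f(x) = 4x⁴ + 3x³ - 4x² + x + 4: f₀=78, f₁=98.4130859375, f₂=122.6875, f₃=151.2685546875, f₄=184.625, f₅=223.2490234375, f₆=267.65625, f₇=318.3857421875, f₈=376.
(h/3)·[f₀ + 4f₁ + 2f₂ + 4f₃ + 2f₄ + 4f₅ + 2f₆ + 4f₇ + f₈] = 0.041667·(4769.203125) = 198.716796875.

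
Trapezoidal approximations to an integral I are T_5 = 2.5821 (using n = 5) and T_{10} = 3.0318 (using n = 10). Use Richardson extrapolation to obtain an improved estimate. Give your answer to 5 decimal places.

R = (4·T_{10} − T_5) / 3 = (4·3.0318 − 2.5821)/3 = (9.5451)/3 = 3.18170.

3.18170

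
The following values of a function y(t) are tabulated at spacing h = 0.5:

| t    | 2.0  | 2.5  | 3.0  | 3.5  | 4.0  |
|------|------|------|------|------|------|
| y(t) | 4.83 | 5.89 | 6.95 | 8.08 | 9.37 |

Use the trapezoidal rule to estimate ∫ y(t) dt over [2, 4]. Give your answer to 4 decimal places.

14.0100

h = 0.5, n = 4.
(h/2)·[y₀ + 2y₁ + 2y₂ + 2y₃ + y₄] = 0.25·(56.04) = 14.0100.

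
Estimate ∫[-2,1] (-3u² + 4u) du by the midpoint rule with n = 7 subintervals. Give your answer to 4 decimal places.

-14.8622

h = (1 − (-2))/7 = 0.428571.
Midpoints m₁,…,m₇ = -1.785714, -1.357143, -0.928571, -0.5, -0.071429, 0.357143, 0.785714.
f(m₁)=-16.709184, f(m₂)=-10.954082, f(m₃)=-6.301020, f(m₄)=-2.75, f(m₅)=-0.301020, f(m₆)=1.045918, f(m₇)=1.290816.
h·[f(m₁) + f(m₂) + f(m₃) + f(m₄) + f(m₅) + f(m₆) + f(m₇)] = 0.428571·(-34.678571) = -14.8622.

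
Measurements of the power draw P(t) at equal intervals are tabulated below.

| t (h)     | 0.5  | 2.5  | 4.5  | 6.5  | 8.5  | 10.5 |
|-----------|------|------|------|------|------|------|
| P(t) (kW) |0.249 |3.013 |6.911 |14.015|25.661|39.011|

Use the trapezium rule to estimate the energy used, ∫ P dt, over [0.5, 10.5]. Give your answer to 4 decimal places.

138.4600

h = 2, n = 5.
(h/2)·[y₀ + 2y₁ + 2y₂ + 2y₃ + 2y₄ + y₅] = 1·(138.460) = 138.4600.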